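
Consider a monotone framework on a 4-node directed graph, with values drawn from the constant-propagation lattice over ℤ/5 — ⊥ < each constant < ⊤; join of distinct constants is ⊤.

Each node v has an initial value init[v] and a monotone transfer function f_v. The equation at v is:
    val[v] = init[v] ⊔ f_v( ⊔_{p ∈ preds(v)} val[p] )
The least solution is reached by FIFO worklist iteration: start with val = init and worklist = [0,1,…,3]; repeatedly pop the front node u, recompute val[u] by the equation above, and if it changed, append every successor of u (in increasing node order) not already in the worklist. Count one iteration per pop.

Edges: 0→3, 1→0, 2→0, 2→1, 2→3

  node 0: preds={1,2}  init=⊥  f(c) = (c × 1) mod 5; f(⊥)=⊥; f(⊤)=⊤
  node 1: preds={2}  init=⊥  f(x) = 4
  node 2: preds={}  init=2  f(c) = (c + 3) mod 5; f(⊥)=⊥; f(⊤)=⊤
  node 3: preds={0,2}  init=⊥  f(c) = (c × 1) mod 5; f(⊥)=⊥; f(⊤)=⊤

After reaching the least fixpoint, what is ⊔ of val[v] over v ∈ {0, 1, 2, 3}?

⊤

Worklist (6 pops):
  #1 pop 0: in=2 → 2 (was ⊥); enqueue []
  #2 pop 1: in=2 → 4 (was ⊥); enqueue [0]
  #3 pop 2: in=⊥ → 2 (no change)
  #4 pop 3: in=2 → 2 (was ⊥); enqueue []
  #5 pop 0: in=⊤ → ⊤ (was 2); enqueue [3]
  #6 pop 3: in=⊤ → ⊤ (was 2); enqueue []

Fixpoint:
  val[0] = ⊤
  val[1] = 4
  val[2] = 2
  val[3] = ⊤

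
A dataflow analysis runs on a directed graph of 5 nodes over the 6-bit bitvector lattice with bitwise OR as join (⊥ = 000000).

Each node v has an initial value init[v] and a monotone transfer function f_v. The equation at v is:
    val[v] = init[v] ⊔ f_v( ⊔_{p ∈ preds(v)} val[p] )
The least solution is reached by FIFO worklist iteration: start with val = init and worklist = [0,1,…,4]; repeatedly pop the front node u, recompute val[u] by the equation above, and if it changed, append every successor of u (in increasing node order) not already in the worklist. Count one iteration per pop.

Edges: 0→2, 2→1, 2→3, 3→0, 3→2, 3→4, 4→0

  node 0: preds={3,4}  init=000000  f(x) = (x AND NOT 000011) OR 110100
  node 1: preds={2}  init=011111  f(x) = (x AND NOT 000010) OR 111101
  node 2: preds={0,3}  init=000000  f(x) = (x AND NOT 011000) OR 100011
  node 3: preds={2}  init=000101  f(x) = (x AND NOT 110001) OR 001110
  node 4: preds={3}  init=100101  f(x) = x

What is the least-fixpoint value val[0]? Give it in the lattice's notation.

111100

Worklist (8 pops):
  #1 pop 0: in=100101 → 110100 (was 000000); enqueue []
  #2 pop 1: in=000000 → 111111 (was 011111); enqueue []
  #3 pop 2: in=110101 → 100111 (was 000000); enqueue [1]
  #4 pop 3: in=100111 → 001111 (was 000101); enqueue [0,2]
  #5 pop 4: in=001111 → 101111 (was 100101); enqueue []
  #6 pop 1: in=100111 → 111111 (no change)
  #7 pop 0: in=101111 → 111100 (was 110100); enqueue []
  #8 pop 2: in=111111 → 100111 (no change)

Fixpoint:
  val[0] = 111100
  val[1] = 111111
  val[2] = 100111
  val[3] = 001111
  val[4] = 101111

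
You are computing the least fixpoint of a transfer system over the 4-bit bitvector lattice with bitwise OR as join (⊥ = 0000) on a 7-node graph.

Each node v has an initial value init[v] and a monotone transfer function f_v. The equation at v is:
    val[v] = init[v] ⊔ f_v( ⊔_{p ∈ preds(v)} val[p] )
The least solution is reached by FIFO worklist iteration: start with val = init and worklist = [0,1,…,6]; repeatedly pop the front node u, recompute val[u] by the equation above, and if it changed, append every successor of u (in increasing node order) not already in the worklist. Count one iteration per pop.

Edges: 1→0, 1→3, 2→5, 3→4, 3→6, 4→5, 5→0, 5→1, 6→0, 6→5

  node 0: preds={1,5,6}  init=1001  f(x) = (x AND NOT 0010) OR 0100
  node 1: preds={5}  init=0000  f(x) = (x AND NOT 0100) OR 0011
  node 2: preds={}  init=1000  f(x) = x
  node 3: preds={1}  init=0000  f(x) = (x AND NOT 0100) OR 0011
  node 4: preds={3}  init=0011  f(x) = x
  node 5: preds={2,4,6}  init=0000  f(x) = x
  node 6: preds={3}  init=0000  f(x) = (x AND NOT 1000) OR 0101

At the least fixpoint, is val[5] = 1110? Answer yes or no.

Worklist (16 pops):
  #1 pop 0: in=0000 → 1101 (was 1001); enqueue []
  #2 pop 1: in=0000 → 0011 (was 0000); enqueue [0]
  #3 pop 2: in=0000 → 1000 (no change)
  #4 pop 3: in=0011 → 0011 (was 0000); enqueue []
  #5 pop 4: in=0011 → 0011 (no change)
  #6 pop 5: in=1011 → 1011 (was 0000); enqueue [1]
  #7 pop 6: in=0011 → 0111 (was 0000); enqueue [5]
  #8 pop 0: in=1111 → 1101 (no change)
  #9 pop 1: in=1011 → 1011 (was 0011); enqueue [0,3]
  #10 pop 5: in=1111 → 1111 (was 1011); enqueue [1]
  #11 pop 0: in=1111 → 1101 (no change)
  #12 pop 3: in=1011 → 1011 (was 0011); enqueue [4,6]
  #13 pop 1: in=1111 → 1011 (no change)
  #14 pop 4: in=1011 → 1011 (was 0011); enqueue [5]
  #15 pop 6: in=1011 → 0111 (no change)
  #16 pop 5: in=1111 → 1111 (no change)

Fixpoint:
  val[0] = 1101
  val[1] = 1011
  val[2] = 1000
  val[3] = 1011
  val[4] = 1011
  val[5] = 1111
  val[6] = 0111

no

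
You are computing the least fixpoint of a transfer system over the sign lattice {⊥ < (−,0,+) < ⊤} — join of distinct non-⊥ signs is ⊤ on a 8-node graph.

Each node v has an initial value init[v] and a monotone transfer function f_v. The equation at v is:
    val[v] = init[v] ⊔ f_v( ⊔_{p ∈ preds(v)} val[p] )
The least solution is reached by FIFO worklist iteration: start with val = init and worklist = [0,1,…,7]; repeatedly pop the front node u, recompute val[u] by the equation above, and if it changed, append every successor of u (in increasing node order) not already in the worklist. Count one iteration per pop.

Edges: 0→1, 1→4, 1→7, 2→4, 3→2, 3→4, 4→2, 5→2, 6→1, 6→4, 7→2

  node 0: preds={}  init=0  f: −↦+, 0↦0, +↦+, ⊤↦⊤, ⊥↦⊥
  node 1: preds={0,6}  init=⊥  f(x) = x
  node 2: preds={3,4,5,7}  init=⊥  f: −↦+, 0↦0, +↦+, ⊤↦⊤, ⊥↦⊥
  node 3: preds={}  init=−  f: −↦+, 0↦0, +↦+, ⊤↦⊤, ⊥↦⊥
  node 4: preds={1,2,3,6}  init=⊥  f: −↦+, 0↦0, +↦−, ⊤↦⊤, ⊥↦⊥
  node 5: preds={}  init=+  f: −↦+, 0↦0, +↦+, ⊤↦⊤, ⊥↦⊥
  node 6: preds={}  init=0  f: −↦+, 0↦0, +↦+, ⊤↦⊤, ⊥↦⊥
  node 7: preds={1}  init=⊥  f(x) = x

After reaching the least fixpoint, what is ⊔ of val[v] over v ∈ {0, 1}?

Iteration log — 9 steps:
  step 1. node 0  ⊔preds=⊥  new=0  stable
  step 2. node 1  ⊔preds=0  new=0  old=⊥  +wl: 
  step 3. node 2  ⊔preds=⊤  new=⊤  old=⊥  +wl: 
  step 4. node 3  ⊔preds=⊥  new=−  stable
  step 5. node 4  ⊔preds=⊤  new=⊤  old=⊥  +wl: 2
  step 6. node 5  ⊔preds=⊥  new=+  stable
  step 7. node 6  ⊔preds=⊥  new=0  stable
  step 8. node 7  ⊔preds=0  new=0  old=⊥  +wl: 
  step 9. node 2  ⊔preds=⊤  new=⊤  stable

Least fixpoint reached:
  node 0: 0
  node 1: 0
  node 2: ⊤
  node 3: −
  node 4: ⊤
  node 5: +
  node 6: 0
  node 7: 0

0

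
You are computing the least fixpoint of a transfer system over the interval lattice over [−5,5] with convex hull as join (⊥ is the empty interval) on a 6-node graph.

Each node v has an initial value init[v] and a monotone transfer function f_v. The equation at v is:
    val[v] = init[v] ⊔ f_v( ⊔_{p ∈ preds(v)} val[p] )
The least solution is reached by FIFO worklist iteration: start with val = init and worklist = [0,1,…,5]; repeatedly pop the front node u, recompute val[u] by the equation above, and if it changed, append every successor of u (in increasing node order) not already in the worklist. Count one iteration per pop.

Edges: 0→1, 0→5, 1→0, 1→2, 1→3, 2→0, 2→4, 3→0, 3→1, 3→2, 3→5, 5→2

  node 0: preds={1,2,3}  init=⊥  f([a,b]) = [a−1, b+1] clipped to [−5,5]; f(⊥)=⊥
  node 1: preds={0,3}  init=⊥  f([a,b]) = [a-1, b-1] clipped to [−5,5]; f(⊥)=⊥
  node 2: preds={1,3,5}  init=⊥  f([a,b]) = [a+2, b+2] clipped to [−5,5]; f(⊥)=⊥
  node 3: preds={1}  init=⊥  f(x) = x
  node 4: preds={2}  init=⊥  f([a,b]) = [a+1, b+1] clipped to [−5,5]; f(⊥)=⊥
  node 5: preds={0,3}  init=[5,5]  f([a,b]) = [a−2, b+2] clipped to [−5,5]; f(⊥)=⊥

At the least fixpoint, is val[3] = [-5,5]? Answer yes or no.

Trace (41 dequeues):
  [1] u=0 | in ⊥ | out ⊥ | ==
  [2] u=1 | in ⊥ | out ⊥ | ==
  [3] u=2 | in [5,5] | out [5,5] | prev ⊥ | push {0}
  [4] u=3 | in ⊥ | out ⊥ | ==
  [5] u=4 | in [5,5] | out [5,5] | prev ⊥ | push {}
  [6] u=5 | in ⊥ | out [5,5] | ==
  [7] u=0 | in [5,5] | out [4,5] | prev ⊥ | push {1,5}
  [8] u=1 | in [4,5] | out [3,4] | prev ⊥ | push {0,2,3}
  [9] u=5 | in [4,5] | out [2,5] | prev [5,5] | push {}
  [10] u=0 | in [3,5] | out [2,5] | prev [4,5] | push {1,5}
  [11] u=2 | in [2,5] | out [4,5] | prev [5,5] | push {0,4}
  [12] u=3 | in [3,4] | out [3,4] | prev ⊥ | push {2}
  [13] u=1 | in [2,5] | out [1,4] | prev [3,4] | push {3}
  [14] u=5 | in [2,5] | out [0,5] | prev [2,5] | push {}
  [15] u=0 | in [1,5] | out [0,5] | prev [2,5] | push {1,5}
  [16] u=4 | in [4,5] | out [5,5] | ==
  [17] u=2 | in [0,5] | out [2,5] | prev [4,5] | push {0,4}
  [18] u=3 | in [1,4] | out [1,4] | prev [3,4] | push {2}
  [19] u=1 | in [0,5] | out [-1,4] | prev [1,4] | push {3}
  [20] u=5 | in [0,5] | out [-2,5] | prev [0,5] | push {}
  [21] u=0 | in [-1,5] | out [-2,5] | prev [0,5] | push {1,5}
  [22] u=4 | in [2,5] | out [3,5] | prev [5,5] | push {}
  [23] u=2 | in [-2,5] | out [0,5] | prev [2,5] | push {0,4}
  [24] u=3 | in [-1,4] | out [-1,4] | prev [1,4] | push {2}
  [25] u=1 | in [-2,5] | out [-3,4] | prev [-1,4] | push {3}
  [26] u=5 | in [-2,5] | out [-4,5] | prev [-2,5] | push {}
  [27] u=0 | in [-3,5] | out [-4,5] | prev [-2,5] | push {1,5}
  [28] u=4 | in [0,5] | out [1,5] | prev [3,5] | push {}
  [29] u=2 | in [-4,5] | out [-2,5] | prev [0,5] | push {0,4}
  [30] u=3 | in [-3,4] | out [-3,4] | prev [-1,4] | push {2}
  [31] u=1 | in [-4,5] | out [-5,4] | prev [-3,4] | push {3}
  [32] u=5 | in [-4,5] | out [-5,5] | prev [-4,5] | push {}
  [33] u=0 | in [-5,5] | out [-5,5] | prev [-4,5] | push {1,5}
  [34] u=4 | in [-2,5] | out [-1,5] | prev [1,5] | push {}
  [35] u=2 | in [-5,5] | out [-3,5] | prev [-2,5] | push {0,4}
  [36] u=3 | in [-5,4] | out [-5,4] | prev [-3,4] | push {2}
  [37] u=1 | in [-5,5] | out [-5,4] | ==
  [38] u=5 | in [-5,5] | out [-5,5] | ==
  [39] u=0 | in [-5,5] | out [-5,5] | ==
  [40] u=4 | in [-3,5] | out [-2,5] | prev [-1,5] | push {}
  [41] u=2 | in [-5,5] | out [-3,5] | ==

Converged values:
  [0] [-5,5]
  [1] [-5,4]
  [2] [-3,5]
  [3] [-5,4]
  [4] [-2,5]
  [5] [-5,5]

no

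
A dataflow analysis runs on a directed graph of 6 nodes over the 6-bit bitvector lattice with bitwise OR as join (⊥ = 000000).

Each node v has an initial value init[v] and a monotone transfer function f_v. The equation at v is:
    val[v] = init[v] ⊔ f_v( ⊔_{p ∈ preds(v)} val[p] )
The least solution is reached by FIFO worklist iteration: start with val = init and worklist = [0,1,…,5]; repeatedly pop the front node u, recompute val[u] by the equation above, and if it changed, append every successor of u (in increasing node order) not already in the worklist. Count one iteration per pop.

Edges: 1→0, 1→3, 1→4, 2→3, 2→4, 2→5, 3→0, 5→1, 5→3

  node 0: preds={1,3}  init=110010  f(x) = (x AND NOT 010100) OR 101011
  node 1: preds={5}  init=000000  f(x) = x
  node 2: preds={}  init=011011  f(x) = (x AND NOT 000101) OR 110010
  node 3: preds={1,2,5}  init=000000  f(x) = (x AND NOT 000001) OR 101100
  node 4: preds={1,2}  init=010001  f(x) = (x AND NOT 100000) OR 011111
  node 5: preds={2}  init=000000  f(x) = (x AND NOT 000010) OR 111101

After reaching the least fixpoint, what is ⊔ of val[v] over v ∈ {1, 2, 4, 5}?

Trace (11 dequeues):
  [1] u=0 | in 000000 | out 111011 | prev 110010 | push {}
  [2] u=1 | in 000000 | out 000000 | ==
  [3] u=2 | in 000000 | out 111011 | prev 011011 | push {}
  [4] u=3 | in 111011 | out 111110 | prev 000000 | push {0}
  [5] u=4 | in 111011 | out 011111 | prev 010001 | push {}
  [6] u=5 | in 111011 | out 111101 | prev 000000 | push {1,3}
  [7] u=0 | in 111110 | out 111011 | ==
  [8] u=1 | in 111101 | out 111101 | prev 000000 | push {0,4}
  [9] u=3 | in 111111 | out 111110 | ==
  [10] u=0 | in 111111 | out 111011 | ==
  [11] u=4 | in 111111 | out 011111 | ==

Converged values:
  [0] 111011
  [1] 111101
  [2] 111011
  [3] 111110
  [4] 011111
  [5] 111101

111111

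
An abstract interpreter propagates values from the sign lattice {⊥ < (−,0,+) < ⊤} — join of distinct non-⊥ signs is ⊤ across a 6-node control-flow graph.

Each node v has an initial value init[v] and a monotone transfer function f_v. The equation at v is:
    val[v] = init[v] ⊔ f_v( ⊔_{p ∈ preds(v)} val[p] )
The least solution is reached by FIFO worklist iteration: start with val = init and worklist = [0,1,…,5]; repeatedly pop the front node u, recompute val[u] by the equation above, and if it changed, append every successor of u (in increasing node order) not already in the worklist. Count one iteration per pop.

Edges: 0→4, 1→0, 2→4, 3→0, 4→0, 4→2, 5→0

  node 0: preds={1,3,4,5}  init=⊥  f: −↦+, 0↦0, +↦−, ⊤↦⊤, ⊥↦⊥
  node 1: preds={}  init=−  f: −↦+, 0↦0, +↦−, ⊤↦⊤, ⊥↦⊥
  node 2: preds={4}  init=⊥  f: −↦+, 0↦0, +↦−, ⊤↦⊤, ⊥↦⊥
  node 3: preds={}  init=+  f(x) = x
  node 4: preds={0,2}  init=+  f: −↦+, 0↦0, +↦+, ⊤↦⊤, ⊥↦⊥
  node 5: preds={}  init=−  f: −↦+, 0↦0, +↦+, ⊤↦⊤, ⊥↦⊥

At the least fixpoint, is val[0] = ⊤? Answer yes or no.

yes

Iteration log — 9 steps:
  step 1. node 0  ⊔preds=⊤  new=⊤  old=⊥  +wl: 
  step 2. node 1  ⊔preds=⊥  new=−  stable
  step 3. node 2  ⊔preds=+  new=−  old=⊥  +wl: 
  step 4. node 3  ⊔preds=⊥  new=+  stable
  step 5. node 4  ⊔preds=⊤  new=⊤  old=+  +wl: 0,2
  step 6. node 5  ⊔preds=⊥  new=−  stable
  step 7. node 0  ⊔preds=⊤  new=⊤  stable
  step 8. node 2  ⊔preds=⊤  new=⊤  old=−  +wl: 4
  step 9. node 4  ⊔preds=⊤  new=⊤  stable

Least fixpoint reached:
  node 0: ⊤
  node 1: −
  node 2: ⊤
  node 3: +
  node 4: ⊤
  node 5: −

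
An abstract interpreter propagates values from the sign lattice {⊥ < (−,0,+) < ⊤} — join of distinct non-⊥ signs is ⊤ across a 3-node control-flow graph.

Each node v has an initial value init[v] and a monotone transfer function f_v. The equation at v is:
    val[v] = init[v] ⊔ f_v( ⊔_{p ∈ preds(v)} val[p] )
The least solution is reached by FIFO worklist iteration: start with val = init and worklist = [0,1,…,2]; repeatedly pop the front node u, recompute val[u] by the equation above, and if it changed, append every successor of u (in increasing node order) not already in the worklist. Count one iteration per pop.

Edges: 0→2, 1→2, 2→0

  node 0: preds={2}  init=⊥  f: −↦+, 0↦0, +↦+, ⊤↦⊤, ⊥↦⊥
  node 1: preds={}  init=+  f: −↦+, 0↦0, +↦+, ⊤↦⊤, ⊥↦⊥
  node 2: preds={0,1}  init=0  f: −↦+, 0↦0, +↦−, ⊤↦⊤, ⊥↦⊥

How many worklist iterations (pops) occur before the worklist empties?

Worklist (5 pops):
  #1 pop 0: in=0 → 0 (was ⊥); enqueue []
  #2 pop 1: in=⊥ → + (no change)
  #3 pop 2: in=⊤ → ⊤ (was 0); enqueue [0]
  #4 pop 0: in=⊤ → ⊤ (was 0); enqueue [2]
  #5 pop 2: in=⊤ → ⊤ (no change)

Fixpoint:
  val[0] = ⊤
  val[1] = +
  val[2] = ⊤

5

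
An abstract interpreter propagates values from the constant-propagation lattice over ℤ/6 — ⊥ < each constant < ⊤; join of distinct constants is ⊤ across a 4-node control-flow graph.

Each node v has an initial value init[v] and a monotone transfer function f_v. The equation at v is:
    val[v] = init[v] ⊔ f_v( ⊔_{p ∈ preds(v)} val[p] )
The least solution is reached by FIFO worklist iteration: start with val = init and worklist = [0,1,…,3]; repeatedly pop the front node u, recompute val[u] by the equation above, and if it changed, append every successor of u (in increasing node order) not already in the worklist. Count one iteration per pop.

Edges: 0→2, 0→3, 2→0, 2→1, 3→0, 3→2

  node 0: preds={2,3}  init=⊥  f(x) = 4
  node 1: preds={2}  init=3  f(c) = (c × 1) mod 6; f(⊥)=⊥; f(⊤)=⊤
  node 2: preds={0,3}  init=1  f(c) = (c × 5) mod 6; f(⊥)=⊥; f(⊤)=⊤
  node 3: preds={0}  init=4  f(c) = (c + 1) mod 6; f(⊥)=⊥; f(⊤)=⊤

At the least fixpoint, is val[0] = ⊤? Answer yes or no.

Iteration log — 7 steps:
  step 1. node 0  ⊔preds=⊤  new=4  old=⊥  +wl: 
  step 2. node 1  ⊔preds=1  new=⊤  old=3  +wl: 
  step 3. node 2  ⊔preds=4  new=⊤  old=1  +wl: 0,1
  step 4. node 3  ⊔preds=4  new=⊤  old=4  +wl: 2
  step 5. node 0  ⊔preds=⊤  new=4  stable
  step 6. node 1  ⊔preds=⊤  new=⊤  stable
  step 7. node 2  ⊔preds=⊤  new=⊤  stable

Least fixpoint reached:
  node 0: 4
  node 1: ⊤
  node 2: ⊤
  node 3: ⊤

no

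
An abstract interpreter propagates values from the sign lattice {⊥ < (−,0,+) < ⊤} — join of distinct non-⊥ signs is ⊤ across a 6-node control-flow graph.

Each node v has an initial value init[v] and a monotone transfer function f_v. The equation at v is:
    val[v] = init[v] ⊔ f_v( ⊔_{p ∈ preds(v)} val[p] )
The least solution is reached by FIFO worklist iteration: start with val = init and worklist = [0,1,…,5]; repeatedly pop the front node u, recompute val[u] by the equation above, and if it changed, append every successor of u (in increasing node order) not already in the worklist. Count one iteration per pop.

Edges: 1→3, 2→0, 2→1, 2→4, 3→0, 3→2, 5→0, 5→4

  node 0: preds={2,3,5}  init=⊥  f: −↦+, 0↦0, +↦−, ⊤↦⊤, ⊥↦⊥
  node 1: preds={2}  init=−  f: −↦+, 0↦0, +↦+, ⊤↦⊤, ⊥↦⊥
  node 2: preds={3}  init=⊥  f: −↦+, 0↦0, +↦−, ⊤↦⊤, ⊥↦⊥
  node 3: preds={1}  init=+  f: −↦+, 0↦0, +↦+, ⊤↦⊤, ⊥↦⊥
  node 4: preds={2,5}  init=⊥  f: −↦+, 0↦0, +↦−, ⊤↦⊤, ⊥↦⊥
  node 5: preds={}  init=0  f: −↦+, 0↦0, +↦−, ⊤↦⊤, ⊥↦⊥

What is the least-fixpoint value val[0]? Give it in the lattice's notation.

⊤

Worklist (14 pops):
  #1 pop 0: in=⊤ → ⊤ (was ⊥); enqueue []
  #2 pop 1: in=⊥ → − (no change)
  #3 pop 2: in=+ → − (was ⊥); enqueue [0,1]
  #4 pop 3: in=− → + (no change)
  #5 pop 4: in=⊤ → ⊤ (was ⊥); enqueue []
  #6 pop 5: in=⊥ → 0 (no change)
  #7 pop 0: in=⊤ → ⊤ (no change)
  #8 pop 1: in=− → ⊤ (was −); enqueue [3]
  #9 pop 3: in=⊤ → ⊤ (was +); enqueue [0,2]
  #10 pop 0: in=⊤ → ⊤ (no change)
  #11 pop 2: in=⊤ → ⊤ (was −); enqueue [0,1,4]
  #12 pop 0: in=⊤ → ⊤ (no change)
  #13 pop 1: in=⊤ → ⊤ (no change)
  #14 pop 4: in=⊤ → ⊤ (no change)

Fixpoint:
  val[0] = ⊤
  val[1] = ⊤
  val[2] = ⊤
  val[3] = ⊤
  val[4] = ⊤
  val[5] = 0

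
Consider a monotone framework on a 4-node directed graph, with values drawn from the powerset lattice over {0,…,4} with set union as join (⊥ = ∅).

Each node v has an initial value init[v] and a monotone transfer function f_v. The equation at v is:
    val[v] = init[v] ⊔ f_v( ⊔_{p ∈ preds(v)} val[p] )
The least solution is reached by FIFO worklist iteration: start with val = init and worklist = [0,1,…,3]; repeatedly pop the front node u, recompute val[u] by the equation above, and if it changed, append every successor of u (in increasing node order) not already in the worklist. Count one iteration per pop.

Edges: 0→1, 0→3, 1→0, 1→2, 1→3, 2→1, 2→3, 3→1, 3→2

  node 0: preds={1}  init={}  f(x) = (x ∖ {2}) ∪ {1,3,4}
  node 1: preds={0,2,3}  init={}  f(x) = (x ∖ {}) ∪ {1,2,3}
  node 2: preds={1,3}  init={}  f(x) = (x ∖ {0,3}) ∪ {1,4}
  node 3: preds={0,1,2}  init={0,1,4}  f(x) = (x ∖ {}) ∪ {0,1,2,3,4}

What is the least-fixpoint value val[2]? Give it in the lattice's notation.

{1,2,4}

Trace (8 dequeues):
  [1] u=0 | in {} | out {1,3,4} | prev {} | push {}
  [2] u=1 | in {0,1,3,4} | out {0,1,2,3,4} | prev {} | push {0}
  [3] u=2 | in {0,1,2,3,4} | out {1,2,4} | prev {} | push {1}
  [4] u=3 | in {0,1,2,3,4} | out {0,1,2,3,4} | prev {0,1,4} | push {2}
  [5] u=0 | in {0,1,2,3,4} | out {0,1,3,4} | prev {1,3,4} | push {3}
  [6] u=1 | in {0,1,2,3,4} | out {0,1,2,3,4} | ==
  [7] u=2 | in {0,1,2,3,4} | out {1,2,4} | ==
  [8] u=3 | in {0,1,2,3,4} | out {0,1,2,3,4} | ==

Converged values:
  [0] {0,1,3,4}
  [1] {0,1,2,3,4}
  [2] {1,2,4}
  [3] {0,1,2,3,4}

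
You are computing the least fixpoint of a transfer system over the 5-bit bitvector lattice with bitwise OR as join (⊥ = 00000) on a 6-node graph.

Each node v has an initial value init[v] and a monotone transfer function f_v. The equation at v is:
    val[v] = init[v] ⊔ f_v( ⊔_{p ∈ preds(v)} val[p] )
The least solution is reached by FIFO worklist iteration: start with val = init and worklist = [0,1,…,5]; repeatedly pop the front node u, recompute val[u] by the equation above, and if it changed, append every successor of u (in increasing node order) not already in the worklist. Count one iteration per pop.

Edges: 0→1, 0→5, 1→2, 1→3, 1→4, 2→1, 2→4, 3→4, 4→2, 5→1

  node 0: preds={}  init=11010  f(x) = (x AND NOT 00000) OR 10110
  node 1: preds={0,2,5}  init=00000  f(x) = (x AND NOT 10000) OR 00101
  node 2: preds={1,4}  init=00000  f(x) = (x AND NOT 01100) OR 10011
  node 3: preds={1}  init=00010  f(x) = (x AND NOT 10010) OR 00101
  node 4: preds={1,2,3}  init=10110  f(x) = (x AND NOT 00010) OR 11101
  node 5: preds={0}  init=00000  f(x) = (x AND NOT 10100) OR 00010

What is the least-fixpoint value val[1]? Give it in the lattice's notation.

01111

Iteration log — 8 steps:
  step 1. node 0  ⊔preds=00000  new=11110  old=11010  +wl: 
  step 2. node 1  ⊔preds=11110  new=01111  old=00000  +wl: 
  step 3. node 2  ⊔preds=11111  new=10011  old=00000  +wl: 1
  step 4. node 3  ⊔preds=01111  new=01111  old=00010  +wl: 
  step 5. node 4  ⊔preds=11111  new=11111  old=10110  +wl: 2
  step 6. node 5  ⊔preds=11110  new=01010  old=00000  +wl: 
  step 7. node 1  ⊔preds=11111  new=01111  stable
  step 8. node 2  ⊔preds=11111  new=10011  stable

Least fixpoint reached:
  node 0: 11110
  node 1: 01111
  node 2: 10011
  node 3: 01111
  node 4: 11111
  node 5: 01010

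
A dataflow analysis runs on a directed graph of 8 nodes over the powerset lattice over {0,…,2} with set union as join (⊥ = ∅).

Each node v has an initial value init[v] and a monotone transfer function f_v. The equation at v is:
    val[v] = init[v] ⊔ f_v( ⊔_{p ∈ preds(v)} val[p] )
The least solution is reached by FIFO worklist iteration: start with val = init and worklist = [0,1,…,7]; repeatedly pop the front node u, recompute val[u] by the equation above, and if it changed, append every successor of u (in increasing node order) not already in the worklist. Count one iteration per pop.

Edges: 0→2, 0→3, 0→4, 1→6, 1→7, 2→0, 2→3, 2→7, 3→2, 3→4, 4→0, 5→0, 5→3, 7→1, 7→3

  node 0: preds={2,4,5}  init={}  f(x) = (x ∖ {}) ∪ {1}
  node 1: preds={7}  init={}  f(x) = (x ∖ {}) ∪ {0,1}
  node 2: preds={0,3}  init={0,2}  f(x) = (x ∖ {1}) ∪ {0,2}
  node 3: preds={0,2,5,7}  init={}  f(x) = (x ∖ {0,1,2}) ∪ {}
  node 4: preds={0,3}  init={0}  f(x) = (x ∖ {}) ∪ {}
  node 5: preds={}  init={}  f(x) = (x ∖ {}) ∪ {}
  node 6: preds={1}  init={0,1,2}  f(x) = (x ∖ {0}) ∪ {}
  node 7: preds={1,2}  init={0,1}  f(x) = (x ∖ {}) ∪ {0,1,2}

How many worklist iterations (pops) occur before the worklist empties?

13

Iteration log — 13 steps:
  step 1. node 0  ⊔preds={0,2}  new={0,1,2}  old={}  +wl: 
  step 2. node 1  ⊔preds={0,1}  new={0,1}  old={}  +wl: 
  step 3. node 2  ⊔preds={0,1,2}  new={0,2}  stable
  step 4. node 3  ⊔preds={0,1,2}  new={}  stable
  step 5. node 4  ⊔preds={0,1,2}  new={0,1,2}  old={0}  +wl: 0
  step 6. node 5  ⊔preds={}  new={}  stable
  step 7. node 6  ⊔preds={0,1}  new={0,1,2}  stable
  step 8. node 7  ⊔preds={0,1,2}  new={0,1,2}  old={0,1}  +wl: 1,3
  step 9. node 0  ⊔preds={0,1,2}  new={0,1,2}  stable
  step 10. node 1  ⊔preds={0,1,2}  new={0,1,2}  old={0,1}  +wl: 6,7
  step 11. node 3  ⊔preds={0,1,2}  new={}  stable
  step 12. node 6  ⊔preds={0,1,2}  new={0,1,2}  stable
  step 13. node 7  ⊔preds={0,1,2}  new={0,1,2}  stable

Least fixpoint reached:
  node 0: {0,1,2}
  node 1: {0,1,2}
  node 2: {0,2}
  node 3: {}
  node 4: {0,1,2}
  node 5: {}
  node 6: {0,1,2}
  node 7: {0,1,2}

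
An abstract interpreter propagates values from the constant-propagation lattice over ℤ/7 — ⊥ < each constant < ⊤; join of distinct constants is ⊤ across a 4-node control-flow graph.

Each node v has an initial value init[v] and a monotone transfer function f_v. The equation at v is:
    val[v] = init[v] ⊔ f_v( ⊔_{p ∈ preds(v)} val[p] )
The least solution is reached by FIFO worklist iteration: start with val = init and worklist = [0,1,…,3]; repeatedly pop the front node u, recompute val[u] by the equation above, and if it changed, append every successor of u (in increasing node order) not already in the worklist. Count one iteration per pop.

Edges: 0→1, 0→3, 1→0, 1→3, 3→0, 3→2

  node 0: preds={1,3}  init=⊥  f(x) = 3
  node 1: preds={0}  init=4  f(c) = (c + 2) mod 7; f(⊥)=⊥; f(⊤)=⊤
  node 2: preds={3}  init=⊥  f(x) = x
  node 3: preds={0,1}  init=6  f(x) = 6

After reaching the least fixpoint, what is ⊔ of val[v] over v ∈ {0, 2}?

Worklist (5 pops):
  #1 pop 0: in=⊤ → 3 (was ⊥); enqueue []
  #2 pop 1: in=3 → ⊤ (was 4); enqueue [0]
  #3 pop 2: in=6 → 6 (was ⊥); enqueue []
  #4 pop 3: in=⊤ → 6 (no change)
  #5 pop 0: in=⊤ → 3 (no change)

Fixpoint:
  val[0] = 3
  val[1] = ⊤
  val[2] = 6
  val[3] = 6

⊤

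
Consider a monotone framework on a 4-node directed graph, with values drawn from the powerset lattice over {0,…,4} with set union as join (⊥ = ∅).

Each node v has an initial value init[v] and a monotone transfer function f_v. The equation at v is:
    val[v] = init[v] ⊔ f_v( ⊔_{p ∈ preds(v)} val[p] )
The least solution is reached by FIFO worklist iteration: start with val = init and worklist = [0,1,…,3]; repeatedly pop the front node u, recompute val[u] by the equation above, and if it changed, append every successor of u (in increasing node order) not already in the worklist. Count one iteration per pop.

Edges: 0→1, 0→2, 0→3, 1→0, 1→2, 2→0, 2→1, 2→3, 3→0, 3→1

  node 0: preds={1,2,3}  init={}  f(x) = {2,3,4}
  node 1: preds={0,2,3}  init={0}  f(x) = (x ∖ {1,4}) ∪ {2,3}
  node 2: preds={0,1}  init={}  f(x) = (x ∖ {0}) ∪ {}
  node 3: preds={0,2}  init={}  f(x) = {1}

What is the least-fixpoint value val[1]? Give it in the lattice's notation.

{0,2,3}

Trace (6 dequeues):
  [1] u=0 | in {0} | out {2,3,4} | prev {} | push {}
  [2] u=1 | in {2,3,4} | out {0,2,3} | prev {0} | push {0}
  [3] u=2 | in {0,2,3,4} | out {2,3,4} | prev {} | push {1}
  [4] u=3 | in {2,3,4} | out {1} | prev {} | push {}
  [5] u=0 | in {0,1,2,3,4} | out {2,3,4} | ==
  [6] u=1 | in {1,2,3,4} | out {0,2,3} | ==

Converged values:
  [0] {2,3,4}
  [1] {0,2,3}
  [2] {2,3,4}
  [3] {1}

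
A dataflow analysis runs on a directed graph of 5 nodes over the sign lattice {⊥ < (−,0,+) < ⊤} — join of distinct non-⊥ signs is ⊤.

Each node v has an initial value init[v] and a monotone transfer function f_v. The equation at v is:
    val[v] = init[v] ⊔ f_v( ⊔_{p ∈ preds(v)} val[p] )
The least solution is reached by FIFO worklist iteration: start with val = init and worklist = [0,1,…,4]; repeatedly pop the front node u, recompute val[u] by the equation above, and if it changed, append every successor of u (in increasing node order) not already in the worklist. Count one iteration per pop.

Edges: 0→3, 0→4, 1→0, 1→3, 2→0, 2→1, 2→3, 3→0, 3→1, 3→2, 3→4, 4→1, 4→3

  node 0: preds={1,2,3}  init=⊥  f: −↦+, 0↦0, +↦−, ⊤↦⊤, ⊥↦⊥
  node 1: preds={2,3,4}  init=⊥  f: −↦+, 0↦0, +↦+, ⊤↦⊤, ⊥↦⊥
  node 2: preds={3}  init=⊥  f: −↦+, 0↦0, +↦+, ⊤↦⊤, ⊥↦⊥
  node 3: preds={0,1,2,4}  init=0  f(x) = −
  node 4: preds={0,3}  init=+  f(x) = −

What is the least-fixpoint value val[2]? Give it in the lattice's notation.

Worklist (12 pops):
  #1 pop 0: in=0 → 0 (was ⊥); enqueue []
  #2 pop 1: in=⊤ → ⊤ (was ⊥); enqueue [0]
  #3 pop 2: in=0 → 0 (was ⊥); enqueue [1]
  #4 pop 3: in=⊤ → ⊤ (was 0); enqueue [2]
  #5 pop 4: in=⊤ → ⊤ (was +); enqueue [3]
  #6 pop 0: in=⊤ → ⊤ (was 0); enqueue [4]
  #7 pop 1: in=⊤ → ⊤ (no change)
  #8 pop 2: in=⊤ → ⊤ (was 0); enqueue [0,1]
  #9 pop 3: in=⊤ → ⊤ (no change)
  #10 pop 4: in=⊤ → ⊤ (no change)
  #11 pop 0: in=⊤ → ⊤ (no change)
  #12 pop 1: in=⊤ → ⊤ (no change)

Fixpoint:
  val[0] = ⊤
  val[1] = ⊤
  val[2] = ⊤
  val[3] = ⊤
  val[4] = ⊤

⊤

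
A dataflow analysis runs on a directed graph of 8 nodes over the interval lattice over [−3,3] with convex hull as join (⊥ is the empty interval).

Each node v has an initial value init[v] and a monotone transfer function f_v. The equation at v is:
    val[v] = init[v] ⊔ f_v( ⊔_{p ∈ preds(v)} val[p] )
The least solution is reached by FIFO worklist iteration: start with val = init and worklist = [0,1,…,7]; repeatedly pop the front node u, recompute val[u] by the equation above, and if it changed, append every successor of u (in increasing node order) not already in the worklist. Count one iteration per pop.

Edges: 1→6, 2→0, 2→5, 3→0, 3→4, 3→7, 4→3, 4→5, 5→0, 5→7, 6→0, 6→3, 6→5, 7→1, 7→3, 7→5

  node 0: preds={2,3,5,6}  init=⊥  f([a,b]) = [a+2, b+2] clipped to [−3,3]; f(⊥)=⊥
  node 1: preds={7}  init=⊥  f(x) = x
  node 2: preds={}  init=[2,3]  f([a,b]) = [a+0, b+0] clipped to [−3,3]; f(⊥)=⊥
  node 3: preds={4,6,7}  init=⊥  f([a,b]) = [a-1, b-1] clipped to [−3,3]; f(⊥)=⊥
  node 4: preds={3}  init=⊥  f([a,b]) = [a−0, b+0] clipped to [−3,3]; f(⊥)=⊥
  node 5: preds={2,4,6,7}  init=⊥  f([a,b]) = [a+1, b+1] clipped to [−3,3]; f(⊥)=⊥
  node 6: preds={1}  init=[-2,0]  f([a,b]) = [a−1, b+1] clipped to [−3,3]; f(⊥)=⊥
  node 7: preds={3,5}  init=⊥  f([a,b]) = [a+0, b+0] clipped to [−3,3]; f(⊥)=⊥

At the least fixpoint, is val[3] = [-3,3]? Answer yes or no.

no

Trace (19 dequeues):
  [1] u=0 | in [-2,3] | out [0,3] | prev ⊥ | push {}
  [2] u=1 | in ⊥ | out ⊥ | ==
  [3] u=2 | in ⊥ | out [2,3] | ==
  [4] u=3 | in [-2,0] | out [-3,-1] | prev ⊥ | push {0}
  [5] u=4 | in [-3,-1] | out [-3,-1] | prev ⊥ | push {3}
  [6] u=5 | in [-3,3] | out [-2,3] | prev ⊥ | push {}
  [7] u=6 | in ⊥ | out [-2,0] | ==
  [8] u=7 | in [-3,3] | out [-3,3] | prev ⊥ | push {1,5}
  [9] u=0 | in [-3,3] | out [-1,3] | prev [0,3] | push {}
  [10] u=3 | in [-3,3] | out [-3,2] | prev [-3,-1] | push {0,4,7}
  [11] u=1 | in [-3,3] | out [-3,3] | prev ⊥ | push {6}
  [12] u=5 | in [-3,3] | out [-2,3] | ==
  [13] u=0 | in [-3,3] | out [-1,3] | ==
  [14] u=4 | in [-3,2] | out [-3,2] | prev [-3,-1] | push {3,5}
  [15] u=7 | in [-3,3] | out [-3,3] | ==
  [16] u=6 | in [-3,3] | out [-3,3] | prev [-2,0] | push {0}
  [17] u=3 | in [-3,3] | out [-3,2] | ==
  [18] u=5 | in [-3,3] | out [-2,3] | ==
  [19] u=0 | in [-3,3] | out [-1,3] | ==

Converged values:
  [0] [-1,3]
  [1] [-3,3]
  [2] [2,3]
  [3] [-3,2]
  [4] [-3,2]
  [5] [-2,3]
  [6] [-3,3]
  [7] [-3,3]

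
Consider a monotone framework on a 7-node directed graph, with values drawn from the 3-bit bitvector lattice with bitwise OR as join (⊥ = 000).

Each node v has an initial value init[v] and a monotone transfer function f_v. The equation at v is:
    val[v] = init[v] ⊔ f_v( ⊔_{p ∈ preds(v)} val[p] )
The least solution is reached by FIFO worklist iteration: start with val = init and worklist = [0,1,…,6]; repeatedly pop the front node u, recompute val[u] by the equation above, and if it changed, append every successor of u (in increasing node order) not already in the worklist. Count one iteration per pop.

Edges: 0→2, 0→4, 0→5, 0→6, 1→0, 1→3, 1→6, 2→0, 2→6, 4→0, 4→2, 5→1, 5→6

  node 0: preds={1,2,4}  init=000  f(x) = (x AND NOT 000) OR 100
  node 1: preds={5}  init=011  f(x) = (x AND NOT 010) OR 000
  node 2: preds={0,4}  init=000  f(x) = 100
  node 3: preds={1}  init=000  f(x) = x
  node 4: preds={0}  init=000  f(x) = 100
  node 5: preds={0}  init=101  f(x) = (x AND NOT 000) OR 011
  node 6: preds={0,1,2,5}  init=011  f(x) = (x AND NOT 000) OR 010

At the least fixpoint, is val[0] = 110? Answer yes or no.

no

Worklist (10 pops):
  #1 pop 0: in=011 → 111 (was 000); enqueue []
  #2 pop 1: in=101 → 111 (was 011); enqueue [0]
  #3 pop 2: in=111 → 100 (was 000); enqueue []
  #4 pop 3: in=111 → 111 (was 000); enqueue []
  #5 pop 4: in=111 → 100 (was 000); enqueue [2]
  #6 pop 5: in=111 → 111 (was 101); enqueue [1]
  #7 pop 6: in=111 → 111 (was 011); enqueue []
  #8 pop 0: in=111 → 111 (no change)
  #9 pop 2: in=111 → 100 (no change)
  #10 pop 1: in=111 → 111 (no change)

Fixpoint:
  val[0] = 111
  val[1] = 111
  val[2] = 100
  val[3] = 111
  val[4] = 100
  val[5] = 111
  val[6] = 111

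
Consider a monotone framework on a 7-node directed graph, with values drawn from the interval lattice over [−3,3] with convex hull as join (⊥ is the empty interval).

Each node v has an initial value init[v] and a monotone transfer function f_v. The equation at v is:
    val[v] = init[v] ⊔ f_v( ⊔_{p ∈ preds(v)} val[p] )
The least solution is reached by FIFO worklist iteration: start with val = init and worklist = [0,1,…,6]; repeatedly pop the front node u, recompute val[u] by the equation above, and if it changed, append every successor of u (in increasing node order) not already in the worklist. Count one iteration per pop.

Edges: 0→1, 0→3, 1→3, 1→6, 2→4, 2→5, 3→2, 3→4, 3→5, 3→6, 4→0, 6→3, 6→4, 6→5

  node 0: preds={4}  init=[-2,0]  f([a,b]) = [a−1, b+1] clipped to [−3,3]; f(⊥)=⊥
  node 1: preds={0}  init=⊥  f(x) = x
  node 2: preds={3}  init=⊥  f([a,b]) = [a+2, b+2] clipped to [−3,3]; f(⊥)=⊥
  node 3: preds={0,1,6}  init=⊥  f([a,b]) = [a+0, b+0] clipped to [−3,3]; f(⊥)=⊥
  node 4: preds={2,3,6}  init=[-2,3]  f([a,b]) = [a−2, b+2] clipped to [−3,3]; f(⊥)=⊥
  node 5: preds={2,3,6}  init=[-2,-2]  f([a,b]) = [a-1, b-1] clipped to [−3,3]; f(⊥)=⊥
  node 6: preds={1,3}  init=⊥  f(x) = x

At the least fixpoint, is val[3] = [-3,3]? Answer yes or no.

Worklist (12 pops):
  #1 pop 0: in=[-2,3] → [-3,3] (was [-2,0]); enqueue []
  #2 pop 1: in=[-3,3] → [-3,3] (was ⊥); enqueue []
  #3 pop 2: in=⊥ → ⊥ (no change)
  #4 pop 3: in=[-3,3] → [-3,3] (was ⊥); enqueue [2]
  #5 pop 4: in=[-3,3] → [-3,3] (was [-2,3]); enqueue [0]
  #6 pop 5: in=[-3,3] → [-3,2] (was [-2,-2]); enqueue []
  #7 pop 6: in=[-3,3] → [-3,3] (was ⊥); enqueue [3,4,5]
  #8 pop 2: in=[-3,3] → [-1,3] (was ⊥); enqueue []
  #9 pop 0: in=[-3,3] → [-3,3] (no change)
  #10 pop 3: in=[-3,3] → [-3,3] (no change)
  #11 pop 4: in=[-3,3] → [-3,3] (no change)
  #12 pop 5: in=[-3,3] → [-3,2] (no change)

Fixpoint:
  val[0] = [-3,3]
  val[1] = [-3,3]
  val[2] = [-1,3]
  val[3] = [-3,3]
  val[4] = [-3,3]
  val[5] = [-3,2]
  val[6] = [-3,3]

yes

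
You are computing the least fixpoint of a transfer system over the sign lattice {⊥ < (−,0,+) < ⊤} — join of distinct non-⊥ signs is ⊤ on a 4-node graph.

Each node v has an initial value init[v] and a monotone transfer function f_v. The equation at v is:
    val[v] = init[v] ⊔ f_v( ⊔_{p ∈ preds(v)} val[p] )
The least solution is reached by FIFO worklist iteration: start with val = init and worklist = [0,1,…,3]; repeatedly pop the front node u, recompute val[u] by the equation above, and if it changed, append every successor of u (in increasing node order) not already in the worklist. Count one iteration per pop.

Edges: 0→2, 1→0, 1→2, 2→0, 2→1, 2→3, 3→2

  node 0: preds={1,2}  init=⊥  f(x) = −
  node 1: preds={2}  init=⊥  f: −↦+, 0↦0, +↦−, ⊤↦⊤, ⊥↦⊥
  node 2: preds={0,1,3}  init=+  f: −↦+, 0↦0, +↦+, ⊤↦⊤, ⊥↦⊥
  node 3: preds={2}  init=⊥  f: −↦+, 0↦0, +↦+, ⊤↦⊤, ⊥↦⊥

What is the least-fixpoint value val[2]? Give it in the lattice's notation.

⊤

Worklist (11 pops):
  #1 pop 0: in=+ → − (was ⊥); enqueue []
  #2 pop 1: in=+ → − (was ⊥); enqueue [0]
  #3 pop 2: in=− → + (no change)
  #4 pop 3: in=+ → + (was ⊥); enqueue [2]
  #5 pop 0: in=⊤ → − (no change)
  #6 pop 2: in=⊤ → ⊤ (was +); enqueue [0,1,3]
  #7 pop 0: in=⊤ → − (no change)
  #8 pop 1: in=⊤ → ⊤ (was −); enqueue [0,2]
  #9 pop 3: in=⊤ → ⊤ (was +); enqueue []
  #10 pop 0: in=⊤ → − (no change)
  #11 pop 2: in=⊤ → ⊤ (no change)

Fixpoint:
  val[0] = −
  val[1] = ⊤
  val[2] = ⊤
  val[3] = ⊤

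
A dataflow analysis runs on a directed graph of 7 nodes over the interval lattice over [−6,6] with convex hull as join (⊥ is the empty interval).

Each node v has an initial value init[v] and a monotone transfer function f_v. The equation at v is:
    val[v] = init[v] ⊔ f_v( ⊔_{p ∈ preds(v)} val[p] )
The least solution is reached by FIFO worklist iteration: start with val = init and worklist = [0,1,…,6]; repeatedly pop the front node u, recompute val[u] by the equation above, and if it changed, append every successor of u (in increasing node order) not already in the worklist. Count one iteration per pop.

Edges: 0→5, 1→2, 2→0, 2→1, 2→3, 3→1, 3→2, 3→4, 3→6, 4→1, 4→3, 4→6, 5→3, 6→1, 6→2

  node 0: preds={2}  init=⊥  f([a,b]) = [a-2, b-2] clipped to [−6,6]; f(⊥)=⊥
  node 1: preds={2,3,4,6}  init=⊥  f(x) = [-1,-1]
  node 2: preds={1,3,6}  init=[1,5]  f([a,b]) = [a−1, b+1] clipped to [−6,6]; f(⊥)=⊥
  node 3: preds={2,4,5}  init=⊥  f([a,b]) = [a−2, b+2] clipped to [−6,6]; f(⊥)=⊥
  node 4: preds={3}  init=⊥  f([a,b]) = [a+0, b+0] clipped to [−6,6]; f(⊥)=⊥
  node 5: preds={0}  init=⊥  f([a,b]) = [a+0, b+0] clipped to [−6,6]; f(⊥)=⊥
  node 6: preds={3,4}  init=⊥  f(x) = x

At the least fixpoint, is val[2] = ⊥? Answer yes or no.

no

Iteration log — 23 steps:
  step 1. node 0  ⊔preds=[1,5]  new=[-1,3]  old=⊥  +wl: 
  step 2. node 1  ⊔preds=[1,5]  new=[-1,-1]  old=⊥  +wl: 
  step 3. node 2  ⊔preds=[-1,-1]  new=[-2,5]  old=[1,5]  +wl: 0,1
  step 4. node 3  ⊔preds=[-2,5]  new=[-4,6]  old=⊥  +wl: 2
  step 5. node 4  ⊔preds=[-4,6]  new=[-4,6]  old=⊥  +wl: 3
  step 6. node 5  ⊔preds=[-1,3]  new=[-1,3]  old=⊥  +wl: 
  step 7. node 6  ⊔preds=[-4,6]  new=[-4,6]  old=⊥  +wl: 
  step 8. node 0  ⊔preds=[-2,5]  new=[-4,3]  old=[-1,3]  +wl: 5
  step 9. node 1  ⊔preds=[-4,6]  new=[-1,-1]  stable
  step 10. node 2  ⊔preds=[-4,6]  new=[-5,6]  old=[-2,5]  +wl: 0,1
  step 11. node 3  ⊔preds=[-5,6]  new=[-6,6]  old=[-4,6]  +wl: 2,4,6
  step 12. node 5  ⊔preds=[-4,3]  new=[-4,3]  old=[-1,3]  +wl: 3
  step 13. node 0  ⊔preds=[-5,6]  new=[-6,4]  old=[-4,3]  +wl: 5
  step 14. node 1  ⊔preds=[-6,6]  new=[-1,-1]  stable
  step 15. node 2  ⊔preds=[-6,6]  new=[-6,6]  old=[-5,6]  +wl: 0,1
  step 16. node 4  ⊔preds=[-6,6]  new=[-6,6]  old=[-4,6]  +wl: 
  step 17. node 6  ⊔preds=[-6,6]  new=[-6,6]  old=[-4,6]  +wl: 2
  step 18. node 3  ⊔preds=[-6,6]  new=[-6,6]  stable
  step 19. node 5  ⊔preds=[-6,4]  new=[-6,4]  old=[-4,3]  +wl: 3
  step 20. node 0  ⊔preds=[-6,6]  new=[-6,4]  stable
  step 21. node 1  ⊔preds=[-6,6]  new=[-1,-1]  stable
  step 22. node 2  ⊔preds=[-6,6]  new=[-6,6]  stable
  step 23. node 3  ⊔preds=[-6,6]  new=[-6,6]  stable

Least fixpoint reached:
  node 0: [-6,4]
  node 1: [-1,-1]
  node 2: [-6,6]
  node 3: [-6,6]
  node 4: [-6,6]
  node 5: [-6,4]
  node 6: [-6,6]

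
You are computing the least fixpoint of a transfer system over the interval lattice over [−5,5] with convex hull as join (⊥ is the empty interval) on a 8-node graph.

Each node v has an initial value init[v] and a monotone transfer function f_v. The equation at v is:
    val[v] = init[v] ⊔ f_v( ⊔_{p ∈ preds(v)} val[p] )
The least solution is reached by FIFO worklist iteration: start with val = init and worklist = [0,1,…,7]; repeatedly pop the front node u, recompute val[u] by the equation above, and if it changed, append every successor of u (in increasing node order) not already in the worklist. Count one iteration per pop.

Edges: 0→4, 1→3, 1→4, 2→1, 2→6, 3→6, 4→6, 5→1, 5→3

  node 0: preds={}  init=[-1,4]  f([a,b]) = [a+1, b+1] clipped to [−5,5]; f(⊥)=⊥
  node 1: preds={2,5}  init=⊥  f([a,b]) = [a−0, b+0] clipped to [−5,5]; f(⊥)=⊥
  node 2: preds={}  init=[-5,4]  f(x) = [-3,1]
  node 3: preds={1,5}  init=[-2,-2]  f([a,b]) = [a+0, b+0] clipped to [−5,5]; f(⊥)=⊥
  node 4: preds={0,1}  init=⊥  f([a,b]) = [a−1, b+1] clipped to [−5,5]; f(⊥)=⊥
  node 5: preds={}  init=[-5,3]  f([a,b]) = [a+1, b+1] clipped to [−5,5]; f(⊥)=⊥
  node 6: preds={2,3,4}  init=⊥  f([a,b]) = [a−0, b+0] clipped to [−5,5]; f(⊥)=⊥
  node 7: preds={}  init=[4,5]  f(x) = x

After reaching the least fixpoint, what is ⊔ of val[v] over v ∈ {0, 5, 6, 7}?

Worklist (8 pops):
  #1 pop 0: in=⊥ → [-1,4] (no change)
  #2 pop 1: in=[-5,4] → [-5,4] (was ⊥); enqueue []
  #3 pop 2: in=⊥ → [-5,4] (no change)
  #4 pop 3: in=[-5,4] → [-5,4] (was [-2,-2]); enqueue []
  #5 pop 4: in=[-5,4] → [-5,5] (was ⊥); enqueue []
  #6 pop 5: in=⊥ → [-5,3] (no change)
  #7 pop 6: in=[-5,5] → [-5,5] (was ⊥); enqueue []
  #8 pop 7: in=⊥ → [4,5] (no change)

Fixpoint:
  val[0] = [-1,4]
  val[1] = [-5,4]
  val[2] = [-5,4]
  val[3] = [-5,4]
  val[4] = [-5,5]
  val[5] = [-5,3]
  val[6] = [-5,5]
  val[7] = [4,5]

[-5,5]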